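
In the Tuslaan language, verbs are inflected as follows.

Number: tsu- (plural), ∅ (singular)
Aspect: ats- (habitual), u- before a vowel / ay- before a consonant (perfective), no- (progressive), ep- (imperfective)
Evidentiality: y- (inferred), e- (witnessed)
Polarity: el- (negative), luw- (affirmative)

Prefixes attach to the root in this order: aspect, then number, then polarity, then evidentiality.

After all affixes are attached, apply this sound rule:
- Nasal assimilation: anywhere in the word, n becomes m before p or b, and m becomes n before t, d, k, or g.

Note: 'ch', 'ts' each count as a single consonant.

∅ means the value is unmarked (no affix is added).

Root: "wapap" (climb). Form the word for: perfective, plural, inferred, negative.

yeltsuaywapap

Attach aspect perfective ay- (before consonant 'w') → aywapap.
Attach number plural tsu- → tsuaywapap.
Attach polarity negative el- → eltsuaywapap.
Attach evidentiality inferred y- → yeltsuaywapap.
Nasal assimilation: no change.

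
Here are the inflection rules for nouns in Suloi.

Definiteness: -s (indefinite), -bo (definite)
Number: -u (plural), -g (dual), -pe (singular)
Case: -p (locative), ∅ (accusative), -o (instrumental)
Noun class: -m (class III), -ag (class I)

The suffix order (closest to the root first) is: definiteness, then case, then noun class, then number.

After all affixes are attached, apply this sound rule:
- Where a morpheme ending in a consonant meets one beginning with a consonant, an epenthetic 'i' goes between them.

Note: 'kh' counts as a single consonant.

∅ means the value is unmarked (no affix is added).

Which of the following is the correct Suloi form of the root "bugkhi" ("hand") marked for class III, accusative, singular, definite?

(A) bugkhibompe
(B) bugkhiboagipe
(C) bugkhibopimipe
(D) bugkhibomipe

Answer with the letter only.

D

Attach definiteness definite -bo → bugkhibo.
case = accusative: zero marking, form stays bugkhibo.
Attach noun class class III -m → bugkhibom.
Attach number singular -pe → bugkhibompe.
Apply epenthesis: bugkhibompe → bugkhibomipe.
So the correct form is bugkhibomipe, option (D).
(A) bugkhibompe is wrong: it fails to apply the sound rule(s).
(C) bugkhibopimipe is wrong: it uses locative instead of accusative for case.
(B) bugkhiboagipe is wrong: it uses class I instead of class III for noun class.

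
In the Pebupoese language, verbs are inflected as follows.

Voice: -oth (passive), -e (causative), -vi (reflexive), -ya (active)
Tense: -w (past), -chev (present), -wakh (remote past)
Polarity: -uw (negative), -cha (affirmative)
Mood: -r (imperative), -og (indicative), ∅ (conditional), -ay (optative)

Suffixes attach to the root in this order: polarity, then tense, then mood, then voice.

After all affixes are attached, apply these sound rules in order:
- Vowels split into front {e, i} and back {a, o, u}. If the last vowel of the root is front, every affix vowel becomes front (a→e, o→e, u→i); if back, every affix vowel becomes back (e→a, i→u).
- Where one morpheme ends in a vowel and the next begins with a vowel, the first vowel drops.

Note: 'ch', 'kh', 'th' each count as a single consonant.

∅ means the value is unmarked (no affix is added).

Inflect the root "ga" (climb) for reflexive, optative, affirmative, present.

Attach polarity affirmative -cha → gacha.
Attach tense present -chev → gachachev.
Attach mood optative -ay → gachachevay.
Attach voice reflexive -vi → gachachevayvi.
Apply vowel harmony: gachachevayvi → gachachavayvu.
Vowel deletion: no change.

gachachavayvu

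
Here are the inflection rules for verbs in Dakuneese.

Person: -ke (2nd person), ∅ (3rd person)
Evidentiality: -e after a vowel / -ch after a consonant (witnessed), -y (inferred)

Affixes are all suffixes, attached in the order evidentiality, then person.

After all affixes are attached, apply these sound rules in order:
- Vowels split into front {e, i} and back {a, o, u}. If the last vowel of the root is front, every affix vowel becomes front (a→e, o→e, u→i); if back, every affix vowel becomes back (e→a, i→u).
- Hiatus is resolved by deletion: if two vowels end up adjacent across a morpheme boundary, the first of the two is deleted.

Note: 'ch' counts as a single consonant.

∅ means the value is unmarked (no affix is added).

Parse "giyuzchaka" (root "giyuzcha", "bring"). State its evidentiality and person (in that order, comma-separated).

Segment: giyuzcha-e-ke.
evidentiality: -e/ch → witnessed.
person: -ke → 2nd person.

witnessed, 2nd person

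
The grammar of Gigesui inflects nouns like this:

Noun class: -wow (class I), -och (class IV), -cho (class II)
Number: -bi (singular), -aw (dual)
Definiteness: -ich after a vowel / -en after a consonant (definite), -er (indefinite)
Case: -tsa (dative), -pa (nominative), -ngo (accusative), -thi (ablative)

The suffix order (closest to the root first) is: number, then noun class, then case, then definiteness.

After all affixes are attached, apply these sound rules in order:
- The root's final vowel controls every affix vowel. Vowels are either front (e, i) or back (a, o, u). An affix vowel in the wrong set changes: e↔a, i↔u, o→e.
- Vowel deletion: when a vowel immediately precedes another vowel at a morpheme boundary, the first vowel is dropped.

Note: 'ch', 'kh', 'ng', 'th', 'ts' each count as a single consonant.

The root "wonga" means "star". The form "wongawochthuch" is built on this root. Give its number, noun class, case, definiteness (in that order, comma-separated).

dual, class IV, ablative, definite

Segment: wonga-aw-och-thi-ich.
number: -aw → dual.
noun class: -och → class IV.
case: -thi → ablative.
definiteness: -ich/en → definite.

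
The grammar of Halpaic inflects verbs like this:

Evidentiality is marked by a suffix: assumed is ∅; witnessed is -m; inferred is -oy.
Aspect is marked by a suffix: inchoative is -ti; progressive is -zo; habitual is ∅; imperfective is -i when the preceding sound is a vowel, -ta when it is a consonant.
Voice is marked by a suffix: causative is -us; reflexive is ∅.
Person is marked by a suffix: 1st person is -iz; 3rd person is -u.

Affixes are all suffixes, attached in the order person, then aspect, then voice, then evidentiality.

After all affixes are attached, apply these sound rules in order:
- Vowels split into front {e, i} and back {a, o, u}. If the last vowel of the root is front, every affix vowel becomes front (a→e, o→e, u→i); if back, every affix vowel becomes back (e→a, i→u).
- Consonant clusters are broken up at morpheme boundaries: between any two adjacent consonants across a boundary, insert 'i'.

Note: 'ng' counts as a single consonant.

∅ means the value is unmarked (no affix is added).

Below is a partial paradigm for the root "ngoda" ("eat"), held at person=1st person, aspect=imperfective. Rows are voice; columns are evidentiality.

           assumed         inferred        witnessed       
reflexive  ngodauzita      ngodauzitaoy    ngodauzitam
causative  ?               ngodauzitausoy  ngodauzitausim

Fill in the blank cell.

Attach person 1st person -iz → ngodaiz.
Attach aspect imperfective -ta (after consonant 'z') → ngodaizta.
Attach voice causative -us → ngodaiztaus.
evidentiality = assumed: zero marking, form stays ngodaiztaus.
Apply vowel harmony: ngodaiztaus → ngodauztaus.
Apply epenthesis: ngodauztaus → ngodauzitaus.

ngodauzitaus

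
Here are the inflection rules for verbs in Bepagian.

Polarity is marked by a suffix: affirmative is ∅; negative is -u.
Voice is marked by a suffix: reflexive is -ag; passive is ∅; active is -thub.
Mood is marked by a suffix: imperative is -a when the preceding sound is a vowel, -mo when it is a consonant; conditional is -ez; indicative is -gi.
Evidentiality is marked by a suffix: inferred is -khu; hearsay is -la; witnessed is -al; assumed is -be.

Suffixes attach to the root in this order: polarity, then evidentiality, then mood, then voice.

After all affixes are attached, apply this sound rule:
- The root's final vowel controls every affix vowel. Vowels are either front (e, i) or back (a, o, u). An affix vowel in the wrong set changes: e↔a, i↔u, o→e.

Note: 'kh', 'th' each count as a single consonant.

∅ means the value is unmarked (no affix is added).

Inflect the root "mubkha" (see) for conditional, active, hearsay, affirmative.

mubkhalaazthub

polarity = affirmative: zero marking, form stays mubkha.
Attach evidentiality hearsay -la → mubkhala.
Attach mood conditional -ez → mubkhalaez.
Attach voice active -thub → mubkhalaezthub.
Apply vowel harmony: mubkhalaezthub → mubkhalaazthub.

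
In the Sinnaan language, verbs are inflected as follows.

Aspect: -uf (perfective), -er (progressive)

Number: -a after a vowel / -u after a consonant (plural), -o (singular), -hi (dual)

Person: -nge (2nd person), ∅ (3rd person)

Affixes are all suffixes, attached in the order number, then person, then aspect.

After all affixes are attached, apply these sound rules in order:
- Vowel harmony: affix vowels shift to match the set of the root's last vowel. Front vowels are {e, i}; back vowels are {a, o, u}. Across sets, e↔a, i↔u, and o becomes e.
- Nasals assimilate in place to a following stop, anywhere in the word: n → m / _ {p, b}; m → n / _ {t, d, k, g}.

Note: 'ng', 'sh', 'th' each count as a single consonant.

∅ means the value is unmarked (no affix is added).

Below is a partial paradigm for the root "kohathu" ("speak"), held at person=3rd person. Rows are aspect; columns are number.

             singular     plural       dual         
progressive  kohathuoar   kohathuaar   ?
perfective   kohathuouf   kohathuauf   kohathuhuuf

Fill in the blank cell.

kohathuhuar

Attach number dual -hi → kohathuhi.
person = 3rd person: zero marking, form stays kohathuhi.
Attach aspect progressive -er → kohathuhier.
Apply vowel harmony: kohathuhier → kohathuhuar.
Nasal assimilation: no change.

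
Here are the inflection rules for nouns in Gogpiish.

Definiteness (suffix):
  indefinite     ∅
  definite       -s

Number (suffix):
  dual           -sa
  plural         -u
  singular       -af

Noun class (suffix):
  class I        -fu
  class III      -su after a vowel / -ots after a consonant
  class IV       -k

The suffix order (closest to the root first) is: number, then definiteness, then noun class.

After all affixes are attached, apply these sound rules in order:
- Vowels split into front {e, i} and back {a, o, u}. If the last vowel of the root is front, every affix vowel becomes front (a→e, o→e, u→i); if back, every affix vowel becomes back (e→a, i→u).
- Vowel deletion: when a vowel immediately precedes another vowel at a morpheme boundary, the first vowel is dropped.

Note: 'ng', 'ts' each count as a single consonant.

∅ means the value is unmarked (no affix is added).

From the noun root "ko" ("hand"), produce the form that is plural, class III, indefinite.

Attach number plural -u → kou.
definiteness = indefinite: zero marking, form stays kou.
Attach noun class class III -su (after vowel 'u') → kousu.
Vowel harmony: no change.
Apply vowel deletion: kousu → kusu.

kusu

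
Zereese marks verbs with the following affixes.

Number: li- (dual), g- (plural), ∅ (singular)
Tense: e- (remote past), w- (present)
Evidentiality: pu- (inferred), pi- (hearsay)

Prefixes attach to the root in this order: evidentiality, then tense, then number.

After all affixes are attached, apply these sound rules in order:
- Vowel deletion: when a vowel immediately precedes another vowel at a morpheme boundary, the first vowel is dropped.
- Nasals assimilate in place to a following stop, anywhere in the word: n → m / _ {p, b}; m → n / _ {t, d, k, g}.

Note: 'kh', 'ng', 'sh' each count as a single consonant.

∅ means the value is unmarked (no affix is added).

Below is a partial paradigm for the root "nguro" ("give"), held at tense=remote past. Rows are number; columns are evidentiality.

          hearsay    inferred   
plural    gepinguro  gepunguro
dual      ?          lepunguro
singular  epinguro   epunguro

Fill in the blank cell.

Attach evidentiality hearsay pi- → pinguro.
Attach tense remote past e- → epinguro.
Attach number dual li- → liepinguro.
Apply vowel deletion: liepinguro → lepinguro.
Nasal assimilation: no change.

lepinguro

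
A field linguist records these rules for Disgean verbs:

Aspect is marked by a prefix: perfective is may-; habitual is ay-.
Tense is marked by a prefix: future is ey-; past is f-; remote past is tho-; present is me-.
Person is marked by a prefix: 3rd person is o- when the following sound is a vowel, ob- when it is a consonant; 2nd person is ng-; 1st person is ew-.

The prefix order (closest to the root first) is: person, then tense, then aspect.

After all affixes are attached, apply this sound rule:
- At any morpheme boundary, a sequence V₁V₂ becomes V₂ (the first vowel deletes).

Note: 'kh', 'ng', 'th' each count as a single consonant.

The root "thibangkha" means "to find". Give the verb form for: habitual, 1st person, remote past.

aythewthibangkha

Attach person 1st person ew- → ewthibangkha.
Attach tense remote past tho- → thoewthibangkha.
Attach aspect habitual ay- → aythoewthibangkha.
Apply vowel deletion: aythoewthibangkha → aythewthibangkha.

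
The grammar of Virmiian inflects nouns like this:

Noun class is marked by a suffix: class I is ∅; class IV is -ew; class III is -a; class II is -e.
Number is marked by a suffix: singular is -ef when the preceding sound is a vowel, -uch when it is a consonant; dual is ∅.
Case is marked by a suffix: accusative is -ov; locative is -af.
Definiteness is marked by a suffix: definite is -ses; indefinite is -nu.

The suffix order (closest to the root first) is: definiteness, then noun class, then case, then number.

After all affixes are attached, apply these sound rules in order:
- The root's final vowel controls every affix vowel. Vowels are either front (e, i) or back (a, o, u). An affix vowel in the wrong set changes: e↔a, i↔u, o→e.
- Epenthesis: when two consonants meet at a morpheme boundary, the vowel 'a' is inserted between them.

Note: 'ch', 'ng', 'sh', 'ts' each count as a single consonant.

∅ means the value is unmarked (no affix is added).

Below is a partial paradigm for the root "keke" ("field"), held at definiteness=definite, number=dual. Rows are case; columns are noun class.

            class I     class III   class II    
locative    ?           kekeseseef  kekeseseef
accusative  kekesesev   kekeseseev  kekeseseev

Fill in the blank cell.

Attach definiteness definite -ses → kekeses.
noun class = class I: zero marking, form stays kekeses.
Attach case locative -af → kekesesaf.
number = dual: zero marking, form stays kekesesaf.
Apply vowel harmony: kekesesaf → kekesesef.
Epenthesis: no change.

kekesesef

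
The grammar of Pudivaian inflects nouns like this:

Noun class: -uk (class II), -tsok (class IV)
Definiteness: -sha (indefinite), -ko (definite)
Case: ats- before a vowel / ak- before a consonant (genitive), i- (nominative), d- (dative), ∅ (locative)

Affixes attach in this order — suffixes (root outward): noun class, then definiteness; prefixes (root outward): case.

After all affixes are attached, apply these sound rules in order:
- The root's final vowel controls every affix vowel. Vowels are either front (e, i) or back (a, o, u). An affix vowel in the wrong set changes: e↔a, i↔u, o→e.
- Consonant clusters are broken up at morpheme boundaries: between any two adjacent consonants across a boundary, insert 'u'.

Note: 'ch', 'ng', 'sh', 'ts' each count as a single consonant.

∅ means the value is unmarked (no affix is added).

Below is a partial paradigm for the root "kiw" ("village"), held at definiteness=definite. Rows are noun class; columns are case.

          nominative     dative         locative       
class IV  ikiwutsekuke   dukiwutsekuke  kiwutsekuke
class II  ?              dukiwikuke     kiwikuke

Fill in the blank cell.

Attach noun class class II -uk → kiwuk.
Attach case nominative i- → ikiwuk.
Attach definiteness definite -ko → ikiwukko.
Apply vowel harmony: ikiwukko → ikiwikke.
Apply epenthesis: ikiwikke → ikiwikuke.

ikiwikuke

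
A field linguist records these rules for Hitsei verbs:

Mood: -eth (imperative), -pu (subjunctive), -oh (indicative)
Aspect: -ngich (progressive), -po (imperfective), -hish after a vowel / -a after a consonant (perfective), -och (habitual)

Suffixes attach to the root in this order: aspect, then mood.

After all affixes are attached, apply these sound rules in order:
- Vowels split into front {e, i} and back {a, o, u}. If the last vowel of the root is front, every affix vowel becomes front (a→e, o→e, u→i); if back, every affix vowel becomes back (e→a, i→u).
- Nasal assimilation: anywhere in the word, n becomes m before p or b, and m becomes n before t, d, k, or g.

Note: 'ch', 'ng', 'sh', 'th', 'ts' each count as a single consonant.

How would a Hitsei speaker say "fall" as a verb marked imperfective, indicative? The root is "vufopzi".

vufopzipeeh

Attach aspect imperfective -po → vufopzipo.
Attach mood indicative -oh → vufopzipooh.
Apply vowel harmony: vufopzipooh → vufopzipeeh.
Nasal assimilation: no change.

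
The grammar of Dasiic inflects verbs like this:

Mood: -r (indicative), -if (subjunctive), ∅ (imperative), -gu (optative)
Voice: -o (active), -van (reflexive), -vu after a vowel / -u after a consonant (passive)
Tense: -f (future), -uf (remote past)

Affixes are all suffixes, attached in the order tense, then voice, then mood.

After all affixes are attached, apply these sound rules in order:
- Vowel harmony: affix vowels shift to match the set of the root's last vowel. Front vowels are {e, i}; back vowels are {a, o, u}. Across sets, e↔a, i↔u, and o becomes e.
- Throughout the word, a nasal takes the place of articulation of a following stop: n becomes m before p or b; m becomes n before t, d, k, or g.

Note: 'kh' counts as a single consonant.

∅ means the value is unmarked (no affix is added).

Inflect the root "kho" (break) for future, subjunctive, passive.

Attach tense future -f → khof.
Attach voice passive -u (after consonant 'f') → khofu.
Attach mood subjunctive -if → khofuif.
Apply vowel harmony: khofuif → khofuuf.
Nasal assimilation: no change.

khofuuf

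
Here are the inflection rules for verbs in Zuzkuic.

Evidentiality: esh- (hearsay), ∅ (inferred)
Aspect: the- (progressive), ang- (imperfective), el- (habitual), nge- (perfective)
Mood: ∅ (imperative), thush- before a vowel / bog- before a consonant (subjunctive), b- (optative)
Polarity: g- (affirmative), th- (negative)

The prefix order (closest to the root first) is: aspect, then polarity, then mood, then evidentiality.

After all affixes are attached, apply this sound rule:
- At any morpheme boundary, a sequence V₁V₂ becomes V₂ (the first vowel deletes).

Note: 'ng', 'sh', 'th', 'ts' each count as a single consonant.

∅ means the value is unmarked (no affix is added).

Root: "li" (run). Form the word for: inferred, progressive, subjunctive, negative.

bogththeli

Attach aspect progressive the- → theli.
Attach polarity negative th- → ththeli.
Attach mood subjunctive bog- (before consonant 'th') → bogththeli.
evidentiality = inferred: zero marking, form stays bogththeli.
Vowel deletion: no change.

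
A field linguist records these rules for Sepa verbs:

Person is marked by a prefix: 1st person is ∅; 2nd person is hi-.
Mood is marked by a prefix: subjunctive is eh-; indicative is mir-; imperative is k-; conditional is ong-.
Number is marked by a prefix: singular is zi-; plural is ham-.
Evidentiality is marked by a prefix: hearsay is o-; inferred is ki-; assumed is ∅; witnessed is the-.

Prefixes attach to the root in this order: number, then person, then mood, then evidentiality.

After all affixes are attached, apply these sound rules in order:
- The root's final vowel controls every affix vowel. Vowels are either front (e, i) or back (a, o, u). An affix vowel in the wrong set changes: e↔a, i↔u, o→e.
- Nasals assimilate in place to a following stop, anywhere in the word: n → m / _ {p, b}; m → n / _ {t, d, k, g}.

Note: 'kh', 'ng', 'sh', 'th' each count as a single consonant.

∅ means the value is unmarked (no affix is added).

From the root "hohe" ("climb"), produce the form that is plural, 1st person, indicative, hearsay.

emirhemhohe

Attach number plural ham- → hamhohe.
person = 1st person: zero marking, form stays hamhohe.
Attach mood indicative mir- → mirhamhohe.
Attach evidentiality hearsay o- → omirhamhohe.
Apply vowel harmony: omirhamhohe → emirhemhohe.
Nasal assimilation: no change.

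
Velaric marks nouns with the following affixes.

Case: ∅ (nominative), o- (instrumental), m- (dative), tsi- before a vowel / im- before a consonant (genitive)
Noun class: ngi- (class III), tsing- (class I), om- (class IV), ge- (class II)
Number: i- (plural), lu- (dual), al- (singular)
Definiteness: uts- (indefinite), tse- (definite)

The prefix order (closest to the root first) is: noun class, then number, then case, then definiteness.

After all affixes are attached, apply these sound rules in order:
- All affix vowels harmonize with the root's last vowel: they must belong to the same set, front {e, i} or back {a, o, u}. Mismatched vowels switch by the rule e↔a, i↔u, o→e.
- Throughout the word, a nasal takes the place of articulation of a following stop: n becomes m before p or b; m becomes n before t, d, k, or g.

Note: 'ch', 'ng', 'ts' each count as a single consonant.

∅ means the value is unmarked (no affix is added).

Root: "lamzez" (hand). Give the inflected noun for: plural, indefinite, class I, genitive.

Attach noun class class I tsing- → tsinglamzez.
Attach number plural i- → itsinglamzez.
Attach case genitive tsi- (before vowel 'i') → tsiitsinglamzez.
Attach definiteness indefinite uts- → utstsiitsinglamzez.
Apply vowel harmony: utstsiitsinglamzez → itstsiitsinglamzez.
Nasal assimilation: no change.

itstsiitsinglamzez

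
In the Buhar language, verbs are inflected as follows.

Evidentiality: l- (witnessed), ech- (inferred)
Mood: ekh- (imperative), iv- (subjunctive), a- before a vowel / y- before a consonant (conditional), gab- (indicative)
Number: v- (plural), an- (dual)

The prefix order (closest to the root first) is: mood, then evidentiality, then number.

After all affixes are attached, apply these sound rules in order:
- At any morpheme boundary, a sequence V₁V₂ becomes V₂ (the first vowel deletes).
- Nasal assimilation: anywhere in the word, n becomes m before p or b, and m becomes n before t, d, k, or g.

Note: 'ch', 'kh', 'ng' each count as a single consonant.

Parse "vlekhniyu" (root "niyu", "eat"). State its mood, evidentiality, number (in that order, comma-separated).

Segment: v-l-ekh-niyu.
mood: ekh- → imperative.
evidentiality: l- → witnessed.
number: v- → plural.

imperative, witnessed, plural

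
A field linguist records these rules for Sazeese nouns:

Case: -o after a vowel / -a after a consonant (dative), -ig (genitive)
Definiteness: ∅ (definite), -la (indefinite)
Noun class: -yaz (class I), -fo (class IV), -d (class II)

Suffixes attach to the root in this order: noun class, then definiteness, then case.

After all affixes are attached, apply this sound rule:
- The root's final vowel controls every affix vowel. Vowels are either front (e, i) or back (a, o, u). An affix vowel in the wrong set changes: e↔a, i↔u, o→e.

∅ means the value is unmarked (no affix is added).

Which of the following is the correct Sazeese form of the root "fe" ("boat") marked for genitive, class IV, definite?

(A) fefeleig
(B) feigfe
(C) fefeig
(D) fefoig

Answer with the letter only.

Attach noun class class IV -fo → fefo.
definiteness = definite: zero marking, form stays fefo.
Attach case genitive -ig → fefoig.
Apply vowel harmony: fefoig → fefeig.
So the correct form is fefeig, option (C).
(A) fefeleig is wrong: it uses indefinite instead of definite for definiteness.
(D) fefoig is wrong: it fails to apply the sound rule(s).
(B) feigfe is wrong: it has the affixes in the wrong order.

C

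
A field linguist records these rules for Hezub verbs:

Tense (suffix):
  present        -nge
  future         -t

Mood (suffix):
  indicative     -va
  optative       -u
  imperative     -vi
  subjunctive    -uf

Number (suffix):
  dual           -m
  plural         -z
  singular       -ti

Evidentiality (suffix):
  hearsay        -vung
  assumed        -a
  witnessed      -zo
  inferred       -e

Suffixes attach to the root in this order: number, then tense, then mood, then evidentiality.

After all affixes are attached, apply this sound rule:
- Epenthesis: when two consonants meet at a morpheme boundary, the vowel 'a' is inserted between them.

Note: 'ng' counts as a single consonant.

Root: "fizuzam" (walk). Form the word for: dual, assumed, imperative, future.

fizuzamamatavia

Attach number dual -m → fizuzamm.
Attach tense future -t → fizuzammt.
Attach mood imperative -vi → fizuzammtvi.
Attach evidentiality assumed -a → fizuzammtvia.
Apply epenthesis: fizuzammtvia → fizuzamamatavia.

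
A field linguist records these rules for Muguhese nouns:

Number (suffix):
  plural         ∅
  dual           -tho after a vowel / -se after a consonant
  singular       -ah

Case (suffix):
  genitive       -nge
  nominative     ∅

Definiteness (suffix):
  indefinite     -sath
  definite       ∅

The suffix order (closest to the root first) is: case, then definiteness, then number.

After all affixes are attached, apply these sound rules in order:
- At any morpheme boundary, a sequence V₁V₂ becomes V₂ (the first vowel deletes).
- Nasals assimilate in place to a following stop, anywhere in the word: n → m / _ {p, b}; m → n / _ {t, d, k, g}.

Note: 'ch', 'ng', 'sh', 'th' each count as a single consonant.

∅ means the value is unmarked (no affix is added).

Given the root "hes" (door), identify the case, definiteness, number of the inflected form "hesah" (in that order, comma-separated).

nominative, definite, singular

Segment: hes-ah.
case: ∅ → nominative.
definiteness: ∅ → definite.
number: -ah → singular.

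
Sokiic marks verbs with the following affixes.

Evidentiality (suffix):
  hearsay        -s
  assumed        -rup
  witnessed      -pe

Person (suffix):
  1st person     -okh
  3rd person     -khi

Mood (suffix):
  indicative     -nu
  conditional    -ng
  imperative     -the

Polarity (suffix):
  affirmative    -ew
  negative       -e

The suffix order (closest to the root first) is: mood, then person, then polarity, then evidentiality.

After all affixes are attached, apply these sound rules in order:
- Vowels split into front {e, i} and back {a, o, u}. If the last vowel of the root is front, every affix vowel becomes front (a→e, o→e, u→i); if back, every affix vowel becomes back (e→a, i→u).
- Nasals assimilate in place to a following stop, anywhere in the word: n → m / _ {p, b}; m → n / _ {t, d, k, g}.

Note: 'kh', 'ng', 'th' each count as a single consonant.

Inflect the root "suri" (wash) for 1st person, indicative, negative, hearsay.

suriniekhes

Attach mood indicative -nu → surinu.
Attach person 1st person -okh → surinuokh.
Attach polarity negative -e → surinuokhe.
Attach evidentiality hearsay -s → surinuokhes.
Apply vowel harmony: surinuokhes → suriniekhes.
Nasal assimilation: no change.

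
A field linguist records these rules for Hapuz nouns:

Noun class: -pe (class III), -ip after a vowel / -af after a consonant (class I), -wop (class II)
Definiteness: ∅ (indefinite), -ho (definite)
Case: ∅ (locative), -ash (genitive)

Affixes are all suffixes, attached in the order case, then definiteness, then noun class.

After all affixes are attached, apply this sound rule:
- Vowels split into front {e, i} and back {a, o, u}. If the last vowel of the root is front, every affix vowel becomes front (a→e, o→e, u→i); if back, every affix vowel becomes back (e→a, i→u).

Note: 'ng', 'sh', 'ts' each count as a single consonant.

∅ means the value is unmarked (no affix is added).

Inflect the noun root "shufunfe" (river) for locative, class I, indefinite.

case = locative: zero marking, form stays shufunfe.
definiteness = indefinite: zero marking, form stays shufunfe.
Attach noun class class I -ip (after vowel 'e') → shufunfeip.
Vowel harmony: no change.

shufunfeip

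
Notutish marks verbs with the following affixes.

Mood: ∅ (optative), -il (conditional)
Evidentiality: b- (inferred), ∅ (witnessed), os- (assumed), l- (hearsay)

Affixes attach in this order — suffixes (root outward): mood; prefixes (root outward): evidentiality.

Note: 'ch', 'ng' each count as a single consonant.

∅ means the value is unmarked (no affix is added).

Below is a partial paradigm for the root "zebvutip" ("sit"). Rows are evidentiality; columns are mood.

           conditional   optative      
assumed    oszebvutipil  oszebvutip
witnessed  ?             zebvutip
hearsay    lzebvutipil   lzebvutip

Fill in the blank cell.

evidentiality = witnessed: zero marking, form stays zebvutip.
Attach mood conditional -il → zebvutipil.

zebvutipil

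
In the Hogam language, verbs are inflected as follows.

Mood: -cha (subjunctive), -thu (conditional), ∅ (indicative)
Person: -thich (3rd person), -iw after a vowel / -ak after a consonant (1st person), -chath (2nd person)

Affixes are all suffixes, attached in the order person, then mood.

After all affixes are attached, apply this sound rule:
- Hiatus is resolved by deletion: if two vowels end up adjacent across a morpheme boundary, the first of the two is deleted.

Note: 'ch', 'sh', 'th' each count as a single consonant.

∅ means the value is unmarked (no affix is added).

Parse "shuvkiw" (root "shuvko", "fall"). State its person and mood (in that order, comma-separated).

Segment: shuvko-iw.
person: -iw/ak → 1st person.
mood: ∅ → indicative.

1st person, indicative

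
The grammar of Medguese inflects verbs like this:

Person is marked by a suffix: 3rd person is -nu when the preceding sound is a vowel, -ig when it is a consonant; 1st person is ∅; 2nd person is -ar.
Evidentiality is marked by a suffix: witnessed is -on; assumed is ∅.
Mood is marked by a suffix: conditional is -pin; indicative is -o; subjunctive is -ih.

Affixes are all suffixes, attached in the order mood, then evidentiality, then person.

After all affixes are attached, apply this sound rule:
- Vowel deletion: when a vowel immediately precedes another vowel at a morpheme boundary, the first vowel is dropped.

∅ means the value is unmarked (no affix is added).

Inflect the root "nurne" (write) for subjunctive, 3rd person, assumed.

nurnihig

Attach mood subjunctive -ih → nurneih.
evidentiality = assumed: zero marking, form stays nurneih.
Attach person 3rd person -ig (after consonant 'h') → nurneihig.
Apply vowel deletion: nurneihig → nurnihig.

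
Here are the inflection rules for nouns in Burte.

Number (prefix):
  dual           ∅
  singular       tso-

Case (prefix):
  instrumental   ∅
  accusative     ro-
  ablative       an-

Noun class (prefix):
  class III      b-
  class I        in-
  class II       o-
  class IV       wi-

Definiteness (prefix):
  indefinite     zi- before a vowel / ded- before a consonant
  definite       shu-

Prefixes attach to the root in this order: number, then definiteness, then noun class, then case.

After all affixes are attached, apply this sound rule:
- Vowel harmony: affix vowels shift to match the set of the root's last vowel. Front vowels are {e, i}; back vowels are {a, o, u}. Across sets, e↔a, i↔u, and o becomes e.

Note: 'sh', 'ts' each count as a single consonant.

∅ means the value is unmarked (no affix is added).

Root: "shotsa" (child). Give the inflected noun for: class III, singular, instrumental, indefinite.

Attach number singular tso- → tsoshotsa.
Attach definiteness indefinite ded- (before consonant 'ts') → dedtsoshotsa.
Attach noun class class III b- → bdedtsoshotsa.
case = instrumental: zero marking, form stays bdedtsoshotsa.
Apply vowel harmony: bdedtsoshotsa → bdadtsoshotsa.

bdadtsoshotsa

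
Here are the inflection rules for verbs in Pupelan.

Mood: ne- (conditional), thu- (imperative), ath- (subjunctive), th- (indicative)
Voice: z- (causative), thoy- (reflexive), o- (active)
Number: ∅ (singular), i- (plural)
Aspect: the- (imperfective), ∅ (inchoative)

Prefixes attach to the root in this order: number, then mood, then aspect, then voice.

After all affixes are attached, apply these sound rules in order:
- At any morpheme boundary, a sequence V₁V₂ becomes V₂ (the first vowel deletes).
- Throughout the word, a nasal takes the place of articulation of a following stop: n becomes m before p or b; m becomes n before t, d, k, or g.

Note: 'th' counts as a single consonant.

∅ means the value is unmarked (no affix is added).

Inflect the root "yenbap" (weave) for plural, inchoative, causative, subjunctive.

Attach number plural i- → iyenbap.
Attach mood subjunctive ath- → athiyenbap.
aspect = inchoative: zero marking, form stays athiyenbap.
Attach voice causative z- → zathiyenbap.
Vowel deletion: no change.
Apply nasal assimilation: zathiyenbap → zathiyembap.

zathiyembap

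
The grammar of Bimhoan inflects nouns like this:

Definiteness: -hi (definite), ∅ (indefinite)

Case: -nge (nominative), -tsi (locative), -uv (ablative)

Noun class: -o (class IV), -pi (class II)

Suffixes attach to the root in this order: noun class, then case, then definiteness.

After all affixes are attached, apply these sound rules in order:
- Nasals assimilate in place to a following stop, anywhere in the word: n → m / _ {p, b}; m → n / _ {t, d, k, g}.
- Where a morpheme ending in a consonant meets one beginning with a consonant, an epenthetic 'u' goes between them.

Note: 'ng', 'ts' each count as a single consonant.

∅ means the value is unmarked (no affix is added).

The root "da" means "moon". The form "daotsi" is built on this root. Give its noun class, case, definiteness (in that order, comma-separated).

class IV, locative, indefinite

Segment: da-o-tsi.
noun class: -o → class IV.
case: -tsi → locative.
definiteness: ∅ → indefinite.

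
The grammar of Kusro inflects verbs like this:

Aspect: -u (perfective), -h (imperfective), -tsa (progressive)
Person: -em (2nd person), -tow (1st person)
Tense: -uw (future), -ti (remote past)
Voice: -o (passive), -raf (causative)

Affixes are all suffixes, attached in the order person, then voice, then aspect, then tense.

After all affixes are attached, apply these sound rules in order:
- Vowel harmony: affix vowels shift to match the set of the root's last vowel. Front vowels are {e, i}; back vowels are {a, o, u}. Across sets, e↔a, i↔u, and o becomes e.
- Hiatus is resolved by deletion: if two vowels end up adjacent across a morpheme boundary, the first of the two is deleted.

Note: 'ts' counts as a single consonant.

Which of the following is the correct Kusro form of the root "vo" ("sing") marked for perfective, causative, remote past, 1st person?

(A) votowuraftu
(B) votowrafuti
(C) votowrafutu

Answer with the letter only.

Attach person 1st person -tow → votow.
Attach voice causative -raf → votowraf.
Attach aspect perfective -u → votowrafu.
Attach tense remote past -ti → votowrafuti.
Apply vowel harmony: votowrafuti → votowrafutu.
Vowel deletion: no change.
So the correct form is votowrafutu, option (C).
(B) votowrafuti is wrong: it fails to apply the sound rule(s).
(A) votowuraftu is wrong: it has the affixes in the wrong order.

C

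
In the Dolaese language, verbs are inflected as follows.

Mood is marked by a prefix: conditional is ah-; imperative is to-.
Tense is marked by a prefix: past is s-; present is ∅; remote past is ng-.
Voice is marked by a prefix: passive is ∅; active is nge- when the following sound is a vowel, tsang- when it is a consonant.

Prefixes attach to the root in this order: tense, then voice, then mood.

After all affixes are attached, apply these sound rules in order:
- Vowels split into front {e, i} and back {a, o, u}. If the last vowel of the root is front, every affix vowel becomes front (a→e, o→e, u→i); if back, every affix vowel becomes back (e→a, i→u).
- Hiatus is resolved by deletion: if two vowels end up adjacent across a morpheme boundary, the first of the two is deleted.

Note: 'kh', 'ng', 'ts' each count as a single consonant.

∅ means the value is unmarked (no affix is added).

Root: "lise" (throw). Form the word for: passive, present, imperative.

telise

tense = present: zero marking, form stays lise.
voice = passive: zero marking, form stays lise.
Attach mood imperative to- → tolise.
Apply vowel harmony: tolise → telise.
Vowel deletion: no change.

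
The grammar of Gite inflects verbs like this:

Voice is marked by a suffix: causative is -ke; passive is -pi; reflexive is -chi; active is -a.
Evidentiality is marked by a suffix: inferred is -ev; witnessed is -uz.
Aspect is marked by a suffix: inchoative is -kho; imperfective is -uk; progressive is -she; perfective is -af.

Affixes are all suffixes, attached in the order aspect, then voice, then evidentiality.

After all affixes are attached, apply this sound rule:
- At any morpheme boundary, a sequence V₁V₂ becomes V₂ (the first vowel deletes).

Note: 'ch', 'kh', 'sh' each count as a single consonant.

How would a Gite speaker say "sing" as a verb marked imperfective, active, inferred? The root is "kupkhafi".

kupkhafukev

Attach aspect imperfective -uk → kupkhafiuk.
Attach voice active -a → kupkhafiuka.
Attach evidentiality inferred -ev → kupkhafiukaev.
Apply vowel deletion: kupkhafiukaev → kupkhafukev.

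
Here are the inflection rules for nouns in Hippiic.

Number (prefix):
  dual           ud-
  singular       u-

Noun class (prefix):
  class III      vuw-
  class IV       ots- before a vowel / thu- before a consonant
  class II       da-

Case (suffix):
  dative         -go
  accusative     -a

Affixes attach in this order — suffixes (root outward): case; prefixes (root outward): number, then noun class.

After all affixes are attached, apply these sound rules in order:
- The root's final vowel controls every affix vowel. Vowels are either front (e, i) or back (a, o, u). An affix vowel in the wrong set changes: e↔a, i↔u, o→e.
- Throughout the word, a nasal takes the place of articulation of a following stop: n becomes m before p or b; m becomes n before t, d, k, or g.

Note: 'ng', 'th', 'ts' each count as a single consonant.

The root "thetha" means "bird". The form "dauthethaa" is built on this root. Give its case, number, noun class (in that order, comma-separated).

Segment: da-u-thetha-a.
case: -a → accusative.
number: u- → singular.
noun class: da- → class II.

accusative, singular, class II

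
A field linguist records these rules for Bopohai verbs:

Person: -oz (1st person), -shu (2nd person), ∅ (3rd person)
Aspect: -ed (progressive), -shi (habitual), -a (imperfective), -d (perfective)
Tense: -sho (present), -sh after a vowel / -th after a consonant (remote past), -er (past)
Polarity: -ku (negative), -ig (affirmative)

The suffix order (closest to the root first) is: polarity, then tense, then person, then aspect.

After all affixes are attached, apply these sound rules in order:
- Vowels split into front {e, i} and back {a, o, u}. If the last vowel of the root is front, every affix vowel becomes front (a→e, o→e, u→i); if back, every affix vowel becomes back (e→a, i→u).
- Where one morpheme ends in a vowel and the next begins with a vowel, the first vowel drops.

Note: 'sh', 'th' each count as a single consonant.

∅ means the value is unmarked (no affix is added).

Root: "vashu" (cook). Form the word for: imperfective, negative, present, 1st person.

Attach polarity negative -ku → vashuku.
Attach tense present -sho → vashukusho.
Attach person 1st person -oz → vashukushooz.
Attach aspect imperfective -a → vashukushooza.
Vowel harmony: no change.
Apply vowel deletion: vashukushooza → vashukushoza.

vashukushoza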